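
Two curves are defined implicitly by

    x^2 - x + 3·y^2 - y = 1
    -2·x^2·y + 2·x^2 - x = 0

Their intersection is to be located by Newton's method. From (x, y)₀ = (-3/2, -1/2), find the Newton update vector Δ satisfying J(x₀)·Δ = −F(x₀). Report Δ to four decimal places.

(0.6818, 0.3182)

At (-3/2, -1/2): F = (4.0000, 8.2500).
Jacobian J = [[2·x - 1, 6·y - 1], [-4·x·y + 4·x - 1, -2·x^2]].
At the point, J = [[-4.0000, -4.0000], [-10.0000, -4.5000]] (det J = -22.0000).
Solving J·Δ = −F gives Δ = (0.6818, 0.3182).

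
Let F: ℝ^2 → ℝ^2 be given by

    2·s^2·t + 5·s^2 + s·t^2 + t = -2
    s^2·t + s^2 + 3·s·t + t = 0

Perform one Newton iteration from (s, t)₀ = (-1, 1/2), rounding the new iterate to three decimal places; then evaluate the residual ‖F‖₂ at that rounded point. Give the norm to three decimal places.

At (-1, 1/2): F = (8.250, 0.500).
Jacobian J = [[4·s·t + 10·s + t^2, 2·s^2 + 2·s·t + 1], [2·s·t + 2·s + 3·t, s^2 + 3·s + 1]].
At the point, J = [[-11.750, 2.000], [-1.500, -1.000]] (det J = 14.750).
Solving J·Δ = −F gives Δ = (0.627, -0.441).
Then the next iterate is (s, t)₁ = (-0.373, 0.059).
Re-evaluating at (-0.373, 0.059): F = (2.76976, 0.14032), so ‖F‖₂ = 2.773.

2.773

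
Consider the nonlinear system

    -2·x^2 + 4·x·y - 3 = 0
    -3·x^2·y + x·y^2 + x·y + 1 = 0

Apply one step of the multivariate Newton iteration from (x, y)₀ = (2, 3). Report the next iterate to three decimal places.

(1.430, 1.660)

At (2, 3): F = (13.000, -11.000).
Jacobian J = [[-4·x + 4·y, 4·x], [-6·x·y + y^2 + y, -3·x^2 + 2·x·y + x]].
At the point, J = [[4.000, 8.000], [-24.000, 2.000]] (det J = 200.000).
Solving J·Δ = −F gives Δ = (-0.570, -1.340).
Then the next iterate is (x, y)₁ = (1.430, 1.660).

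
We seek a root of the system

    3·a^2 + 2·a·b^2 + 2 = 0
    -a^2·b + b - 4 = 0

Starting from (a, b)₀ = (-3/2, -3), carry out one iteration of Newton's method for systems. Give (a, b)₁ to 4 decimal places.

(-1.6812, -1.8955)

At (-3/2, -3): F = (-18.2500, -0.2500).
Jacobian J = [[6·a + 2·b^2, 4·a·b], [-2·a·b, -a^2 + 1]].
At the point, J = [[9.0000, 18.0000], [-9.0000, -1.2500]] (det J = 150.7500).
Solving J·Δ = −F gives Δ = (-0.1812, 1.1045).
Then the next iterate is (a, b)₁ = (-1.6812, -1.8955).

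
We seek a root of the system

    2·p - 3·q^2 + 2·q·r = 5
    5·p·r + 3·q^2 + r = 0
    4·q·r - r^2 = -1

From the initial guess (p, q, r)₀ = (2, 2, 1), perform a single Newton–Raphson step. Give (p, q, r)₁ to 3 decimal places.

(1.468, 0.784, 0.477)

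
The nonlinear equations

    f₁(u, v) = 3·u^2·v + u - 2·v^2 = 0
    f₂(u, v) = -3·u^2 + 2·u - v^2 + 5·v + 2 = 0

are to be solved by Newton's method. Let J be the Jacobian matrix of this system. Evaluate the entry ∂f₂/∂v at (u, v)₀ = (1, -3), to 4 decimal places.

∂f₂/∂v = -2·v + 5.
At (1, -3) this is 11.0000.

11.0000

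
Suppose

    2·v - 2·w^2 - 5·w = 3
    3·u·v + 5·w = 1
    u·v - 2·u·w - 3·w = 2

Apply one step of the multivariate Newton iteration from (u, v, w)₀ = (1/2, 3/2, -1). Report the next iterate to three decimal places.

At (1/2, 3/2, -1): F = (3.000, -3.750, 2.750).
Jacobian J = [[0, 2, -4·w - 5], [3·v, 3·u, 5], [v - 2·w, u, -2·u - 3]].
At the point, J = [[0.000, 2.000, -1.000], [4.500, 1.500, 5.000], [3.500, 0.500, -4.000]] (det J = 74.000).
Solving J·Δ = −F gives Δ = (0.297, -1.095, 0.811).
Then the next iterate is (u, v, w)₁ = (0.797, 0.405, -0.189).

(0.797, 0.405, -0.189)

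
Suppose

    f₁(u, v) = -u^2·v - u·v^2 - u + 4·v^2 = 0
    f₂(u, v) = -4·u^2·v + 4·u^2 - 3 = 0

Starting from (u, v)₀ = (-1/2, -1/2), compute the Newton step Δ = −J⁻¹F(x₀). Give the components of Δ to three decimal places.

(-0.332, 0.491)

At (-1/2, -1/2): F = (1.750, -1.500).
Jacobian J = [[-2·u·v - v^2 - 1, -u^2 - 2·u·v + 8·v], [-8·u·v + 8·u, -4·u^2]].
At the point, J = [[-1.750, -4.750], [-6.000, -1.000]] (det J = -26.750).
Solving J·Δ = −F gives Δ = (-0.332, 0.491).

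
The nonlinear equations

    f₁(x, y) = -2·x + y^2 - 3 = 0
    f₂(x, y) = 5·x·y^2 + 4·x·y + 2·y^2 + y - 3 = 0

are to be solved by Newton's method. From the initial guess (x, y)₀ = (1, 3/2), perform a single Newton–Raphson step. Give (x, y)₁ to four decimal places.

(-0.2747, 1.5669)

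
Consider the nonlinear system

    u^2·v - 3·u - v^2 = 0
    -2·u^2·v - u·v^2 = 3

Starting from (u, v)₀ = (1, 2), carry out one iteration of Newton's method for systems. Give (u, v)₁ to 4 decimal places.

(0.9286, 0.3095)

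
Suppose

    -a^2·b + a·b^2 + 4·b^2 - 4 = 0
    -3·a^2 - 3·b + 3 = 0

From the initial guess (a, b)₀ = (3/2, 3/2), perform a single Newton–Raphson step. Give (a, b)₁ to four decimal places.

(0.7403, 1.0292)

At (3/2, 3/2): F = (5.0000, -8.2500).
Jacobian J = [[-2·a·b + b^2, -a^2 + 2·a·b + 8·b], [-6·a, -3]].
At the point, J = [[-2.2500, 14.2500], [-9.0000, -3.0000]] (det J = 135.0000).
Solving J·Δ = −F gives Δ = (-0.7597, -0.4708).
Then the next iterate is (a, b)₁ = (0.7403, 1.0292).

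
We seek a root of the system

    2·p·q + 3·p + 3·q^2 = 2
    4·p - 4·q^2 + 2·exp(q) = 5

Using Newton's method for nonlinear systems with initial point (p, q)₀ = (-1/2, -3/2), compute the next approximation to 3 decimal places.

(1.910, -1.025)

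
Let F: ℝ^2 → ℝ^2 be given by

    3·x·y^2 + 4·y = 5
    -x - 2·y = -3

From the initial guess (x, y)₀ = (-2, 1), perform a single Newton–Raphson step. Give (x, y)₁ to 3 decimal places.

(0.714, 1.143)

At (-2, 1): F = (-7.000, 3.000).
Jacobian J = [[3·y^2, 6·x·y + 4], [-1, -2]].
At the point, J = [[3.000, -8.000], [-1.000, -2.000]] (det J = -14.000).
Solving J·Δ = −F gives Δ = (2.714, 0.143).
Then the next iterate is (x, y)₁ = (0.714, 1.143).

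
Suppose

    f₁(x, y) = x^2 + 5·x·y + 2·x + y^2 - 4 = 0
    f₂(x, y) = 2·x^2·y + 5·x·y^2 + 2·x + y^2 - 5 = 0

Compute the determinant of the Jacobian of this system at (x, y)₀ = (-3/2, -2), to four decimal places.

55.5000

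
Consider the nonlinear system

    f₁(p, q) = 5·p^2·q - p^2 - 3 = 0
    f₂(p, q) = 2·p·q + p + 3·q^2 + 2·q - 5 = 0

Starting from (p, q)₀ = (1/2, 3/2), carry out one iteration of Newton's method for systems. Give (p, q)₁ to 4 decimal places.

(0.8416, 0.8236)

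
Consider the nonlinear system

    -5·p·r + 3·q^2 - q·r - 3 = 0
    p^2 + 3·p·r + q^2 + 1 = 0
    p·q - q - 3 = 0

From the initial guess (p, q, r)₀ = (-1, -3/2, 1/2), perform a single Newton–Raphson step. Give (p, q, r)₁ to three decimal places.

(-2.540, -0.345, 0.519)

At (-1, -3/2, 1/2): F = (7.000, 2.750, 0.000).
Jacobian J = [[-5·r, 6·q - r, -5·p - q], [2·p + 3·r, 2·q, 3·p], [q, p - 1, 0]].
At the point, J = [[-2.500, -9.500, 6.500], [-0.500, -3.000, -3.000], [-1.500, -2.000, 0.000]] (det J = -50.500).
Solving J·Δ = −F gives Δ = (-1.540, 1.155, 0.019).
Then the next iterate is (p, q, r)₁ = (-2.540, -0.345, 0.519).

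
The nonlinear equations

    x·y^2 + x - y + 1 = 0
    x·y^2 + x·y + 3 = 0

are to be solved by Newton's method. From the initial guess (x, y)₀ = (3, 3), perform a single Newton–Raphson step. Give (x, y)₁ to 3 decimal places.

(15.500, -6.000)

At (3, 3): F = (28.000, 39.000).
Jacobian J = [[y^2 + 1, 2·x·y - 1], [y^2 + y, 2·x·y + x]].
At the point, J = [[10.000, 17.000], [12.000, 21.000]] (det J = 6.000).
Solving J·Δ = −F gives Δ = (12.500, -9.000).
Then the next iterate is (x, y)₁ = (15.500, -6.000).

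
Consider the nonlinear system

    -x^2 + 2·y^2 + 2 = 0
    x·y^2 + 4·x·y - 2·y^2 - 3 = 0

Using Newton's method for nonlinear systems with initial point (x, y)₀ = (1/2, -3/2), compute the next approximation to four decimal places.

(-0.0388, -0.3685)

At (1/2, -3/2): F = (6.2500, -9.3750).
Jacobian J = [[-2·x, 4·y], [y^2 + 4·y, 2·x·y + 4·x - 4·y]].
At the point, J = [[-1.0000, -6.0000], [-3.7500, 6.5000]] (det J = -29.0000).
Solving J·Δ = −F gives Δ = (-0.5388, 1.1315).
Then the next iterate is (x, y)₁ = (-0.0388, -0.3685).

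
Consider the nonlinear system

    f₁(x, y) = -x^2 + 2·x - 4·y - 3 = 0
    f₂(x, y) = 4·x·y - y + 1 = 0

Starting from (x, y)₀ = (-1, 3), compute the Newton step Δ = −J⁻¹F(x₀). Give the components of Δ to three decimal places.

(-1.214, -5.714)

At (-1, 3): F = (-18.000, -14.000).
Jacobian J = [[-2·x + 2, -4], [4·y, 4·x - 1]].
At the point, J = [[4.000, -4.000], [12.000, -5.000]] (det J = 28.000).
Solving J·Δ = −F gives Δ = (-1.214, -5.714).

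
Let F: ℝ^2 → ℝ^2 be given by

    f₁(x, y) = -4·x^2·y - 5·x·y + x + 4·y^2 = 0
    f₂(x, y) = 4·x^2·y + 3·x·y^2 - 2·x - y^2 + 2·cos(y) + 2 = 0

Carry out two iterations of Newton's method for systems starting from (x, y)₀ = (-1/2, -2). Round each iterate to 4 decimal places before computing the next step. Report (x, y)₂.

At (-1/2, -2): F = (12.5000, -9.832294).
Jacobian J = [[-8·x·y - 5·y + 1, -4·x^2 - 5·x + 8·y], [8·x·y + 3·y^2 - 2, 4·x^2 + 6·x·y - 2·y - 2·sin(y)]].
At the point, J = [[3.0000, -14.5000], [18.0000, 12.818595]] (det J = 299.455785).
Solving J·Δ = −F gives Δ = (-0.0590, 0.8499).
Then the next iterate is (x, y)₁ = (-0.5590, -1.1501).
Round to (-0.5590, -1.1501) and repeat: F = (2.954928, -1.043694), J = [[1.607253, -7.655724], [7.111437, 9.233169]].
Δ = (-0.2785, 0.3275), so (x, y)₂ = (-0.8375, -0.8226).

(-0.8375, -0.8226)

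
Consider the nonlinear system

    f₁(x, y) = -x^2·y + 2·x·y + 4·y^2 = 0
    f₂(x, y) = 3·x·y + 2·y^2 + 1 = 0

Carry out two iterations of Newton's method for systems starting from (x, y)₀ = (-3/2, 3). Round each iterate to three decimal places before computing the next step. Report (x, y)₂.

At (-3/2, 3): F = (20.250, 5.500).
Jacobian J = [[-2·x·y + 2·y, -x^2 + 2·x + 8·y], [3·y, 3·x + 4·y]].
At the point, J = [[15.000, 18.750], [9.000, 7.500]] (det J = -56.250).
Solving J·Δ = −F gives Δ = (0.867, -1.773).
Then the next iterate is (x, y)₁ = (-0.633, 1.227).
Round to (-0.633, 1.227) and repeat: F = (3.97709, 1.68099), J = [[4.00738, 8.14931], [3.681, 3.009]].
Δ = (-0.097, -0.441), so (x, y)₂ = (-0.730, 0.786).

(-0.730, 0.786)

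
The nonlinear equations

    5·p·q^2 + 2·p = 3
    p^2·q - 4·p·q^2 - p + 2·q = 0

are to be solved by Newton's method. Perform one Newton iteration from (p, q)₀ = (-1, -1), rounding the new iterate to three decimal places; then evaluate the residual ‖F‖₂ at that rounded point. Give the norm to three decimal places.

650.180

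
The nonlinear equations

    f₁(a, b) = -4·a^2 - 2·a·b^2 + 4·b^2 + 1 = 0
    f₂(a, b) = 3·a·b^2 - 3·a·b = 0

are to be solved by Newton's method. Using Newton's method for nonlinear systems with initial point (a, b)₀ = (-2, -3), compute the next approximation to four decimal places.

(-1.3540, -1.8394)

At (-2, -3): F = (57.0000, -72.0000).
Jacobian J = [[-8·a - 2·b^2, -4·a·b + 8·b], [3·b^2 - 3·b, 6·a·b - 3·a]].
At the point, J = [[-2.0000, -48.0000], [36.0000, 42.0000]] (det J = 1644.0000).
Solving J·Δ = −F gives Δ = (0.6460, 1.1606).
Then the next iterate is (a, b)₁ = (-1.3540, -1.8394).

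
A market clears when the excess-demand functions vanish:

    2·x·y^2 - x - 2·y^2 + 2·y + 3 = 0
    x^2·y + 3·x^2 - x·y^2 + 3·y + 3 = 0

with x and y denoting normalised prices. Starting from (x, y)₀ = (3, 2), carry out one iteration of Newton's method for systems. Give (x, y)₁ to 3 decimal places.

(1.385, 1.517)

At (3, 2): F = (20.000, 42.000).
Jacobian J = [[2·y^2 - 1, 4·x·y - 4·y + 2], [2·x·y + 6·x - y^2, x^2 - 2·x·y + 3]].
At the point, J = [[7.000, 18.000], [26.000, 0.000]] (det J = -468.000).
Solving J·Δ = −F gives Δ = (-1.615, -0.483).
Then the next iterate is (x, y)₁ = (1.385, 1.517).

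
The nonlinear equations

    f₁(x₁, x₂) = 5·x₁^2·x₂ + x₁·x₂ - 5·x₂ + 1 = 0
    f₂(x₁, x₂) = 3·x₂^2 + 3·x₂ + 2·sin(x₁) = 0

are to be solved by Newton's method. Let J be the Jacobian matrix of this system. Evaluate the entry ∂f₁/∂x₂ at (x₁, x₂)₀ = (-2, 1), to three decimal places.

∂f₁/∂x₂ = 5·x₁^2 + x₁ - 5.
At (-2, 1) this is 13.000.

13.000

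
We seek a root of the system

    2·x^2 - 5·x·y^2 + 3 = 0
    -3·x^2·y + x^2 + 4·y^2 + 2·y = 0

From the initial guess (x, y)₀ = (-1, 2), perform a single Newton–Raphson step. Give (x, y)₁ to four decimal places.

(-0.8661, 0.9107)

At (-1, 2): F = (25.0000, 15.0000).
Jacobian J = [[4·x - 5·y^2, -10·x·y], [-6·x·y + 2·x, -3·x^2 + 8·y + 2]].
At the point, J = [[-24.0000, 20.0000], [10.0000, 15.0000]] (det J = -560.0000).
Solving J·Δ = −F gives Δ = (0.1339, -1.0893).
Then the next iterate is (x, y)₁ = (-0.8661, 0.9107).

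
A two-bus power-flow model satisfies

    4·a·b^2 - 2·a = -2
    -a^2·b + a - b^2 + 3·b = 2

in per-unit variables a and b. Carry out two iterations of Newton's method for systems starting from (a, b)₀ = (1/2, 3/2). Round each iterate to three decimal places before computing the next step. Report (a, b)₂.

At (1/2, 3/2): F = (5.500, 0.375).
Jacobian J = [[4·b^2 - 2, 8·a·b], [-2·a·b + 1, -a^2 - 2·b + 3]].
At the point, J = [[7.000, 6.000], [-0.500, -0.250]] (det J = 1.250).
Solving J·Δ = −F gives Δ = (2.900, -4.300).
Then the next iterate is (a, b)₁ = (3.400, -2.800).
Round to (3.400, -2.800) and repeat: F = (101.824, 17.528), J = [[29.360, -76.160], [20.040, -2.960]].
Δ = (-0.718, 1.060), so (a, b)₂ = (2.682, -1.740).

(2.682, -1.740)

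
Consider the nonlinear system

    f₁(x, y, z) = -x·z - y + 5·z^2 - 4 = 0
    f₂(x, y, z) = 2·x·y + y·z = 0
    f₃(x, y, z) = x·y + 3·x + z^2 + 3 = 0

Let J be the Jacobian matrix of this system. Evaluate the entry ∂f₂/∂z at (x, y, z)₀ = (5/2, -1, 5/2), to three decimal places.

-1.000

∂f₂/∂z = y.
At (5/2, -1, 5/2) this is -1.000.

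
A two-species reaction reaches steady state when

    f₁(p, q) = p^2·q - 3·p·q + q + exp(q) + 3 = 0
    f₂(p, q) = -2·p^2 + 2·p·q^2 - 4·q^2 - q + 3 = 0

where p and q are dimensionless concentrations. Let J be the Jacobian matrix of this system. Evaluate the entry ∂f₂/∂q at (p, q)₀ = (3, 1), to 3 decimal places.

3.000

∂f₂/∂q = 4·p·q - 8·q - 1.
At (3, 1) this is 3.000.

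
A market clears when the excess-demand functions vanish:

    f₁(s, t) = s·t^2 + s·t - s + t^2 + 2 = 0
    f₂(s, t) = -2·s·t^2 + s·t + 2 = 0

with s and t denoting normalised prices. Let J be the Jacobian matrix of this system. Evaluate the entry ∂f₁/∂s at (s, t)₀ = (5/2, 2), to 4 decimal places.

5.0000

∂f₁/∂s = t^2 + t - 1.
At (5/2, 2) this is 5.0000.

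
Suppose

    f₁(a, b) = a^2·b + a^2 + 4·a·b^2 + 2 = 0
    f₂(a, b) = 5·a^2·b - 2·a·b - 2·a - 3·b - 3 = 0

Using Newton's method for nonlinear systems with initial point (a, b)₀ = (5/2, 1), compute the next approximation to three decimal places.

(3.250, -0.333)

At (5/2, 1): F = (24.500, 15.250).
Jacobian J = [[2·a·b + 2·a + 4·b^2, a^2 + 8·a·b], [10·a·b - 2·b - 2, 5·a^2 - 2·a - 3]].
At the point, J = [[14.000, 26.250], [21.000, 23.250]] (det J = -225.750).
Solving J·Δ = −F gives Δ = (0.750, -1.333).
Then the next iterate is (a, b)₁ = (3.250, -0.333).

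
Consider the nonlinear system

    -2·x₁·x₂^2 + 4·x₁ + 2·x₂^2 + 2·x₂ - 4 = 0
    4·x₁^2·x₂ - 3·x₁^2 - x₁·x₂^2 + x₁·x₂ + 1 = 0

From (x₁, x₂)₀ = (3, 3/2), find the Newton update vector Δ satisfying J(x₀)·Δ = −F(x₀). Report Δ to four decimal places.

At (3, 3/2): F = (2.0000, 25.7500).
Jacobian J = [[-2·x₂^2 + 4, -4·x₁·x₂ + 4·x₂ + 2], [8·x₁·x₂ - 6·x₁ - x₂^2 + x₂, 4·x₁^2 - 2·x₁·x₂ + x₁]].
At the point, J = [[-0.5000, -10.0000], [17.2500, 30.0000]] (det J = 157.5000).
Solving J·Δ = −F gives Δ = (-2.0159, 0.3008).

(-2.0159, 0.3008)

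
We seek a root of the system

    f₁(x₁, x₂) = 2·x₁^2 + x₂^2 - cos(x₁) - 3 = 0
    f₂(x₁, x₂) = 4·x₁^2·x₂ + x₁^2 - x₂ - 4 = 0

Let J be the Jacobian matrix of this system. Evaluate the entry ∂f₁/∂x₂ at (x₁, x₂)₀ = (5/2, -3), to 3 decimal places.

∂f₁/∂x₂ = 2·x₂.
At (5/2, -3) this is -6.000.

-6.000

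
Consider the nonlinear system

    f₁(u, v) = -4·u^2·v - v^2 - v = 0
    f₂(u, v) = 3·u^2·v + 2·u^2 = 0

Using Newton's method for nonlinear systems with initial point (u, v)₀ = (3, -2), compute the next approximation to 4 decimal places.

(1.6071, -1.9048)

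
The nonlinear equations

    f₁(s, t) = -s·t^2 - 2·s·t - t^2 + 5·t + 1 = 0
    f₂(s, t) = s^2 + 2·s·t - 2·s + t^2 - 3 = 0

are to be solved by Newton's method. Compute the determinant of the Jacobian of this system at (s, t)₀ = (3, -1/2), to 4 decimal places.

-5.2500

J = [[-t^2 - 2·t, -2·s·t - 2·s - 2·t + 5], [2·s + 2·t - 2, 2·s + 2·t]].
At the point, J = [[0.7500, 3.0000], [3.0000, 5.0000]].
det J = -5.2500.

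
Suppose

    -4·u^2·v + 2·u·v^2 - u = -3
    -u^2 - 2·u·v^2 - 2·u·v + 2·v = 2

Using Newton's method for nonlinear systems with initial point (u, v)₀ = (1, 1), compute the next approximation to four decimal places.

At (1, 1): F = (0.0000, -5.0000).
Jacobian J = [[-8·u·v + 2·v^2 - 1, -4·u^2 + 4·u·v], [-2·u - 2·v^2 - 2·v, -4·u·v - 2·u + 2]].
At the point, J = [[-7.0000, 0.0000], [-6.0000, -4.0000]] (det J = 28.0000).
Solving J·Δ = −F gives Δ = (0.0000, -1.2500).
Then the next iterate is (u, v)₁ = (1.0000, -0.2500).

(1.0000, -0.2500)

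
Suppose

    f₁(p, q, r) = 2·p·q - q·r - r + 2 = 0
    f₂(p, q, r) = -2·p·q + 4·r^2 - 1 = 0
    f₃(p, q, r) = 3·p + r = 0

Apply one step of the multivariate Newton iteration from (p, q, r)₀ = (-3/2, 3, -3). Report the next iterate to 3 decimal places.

(-0.111, 17.778, 0.333)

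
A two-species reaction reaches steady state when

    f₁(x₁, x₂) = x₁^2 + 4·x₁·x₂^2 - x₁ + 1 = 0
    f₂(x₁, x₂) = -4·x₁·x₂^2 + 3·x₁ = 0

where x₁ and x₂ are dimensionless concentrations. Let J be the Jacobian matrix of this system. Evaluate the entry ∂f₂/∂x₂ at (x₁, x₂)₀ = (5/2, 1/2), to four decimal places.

-10.0000

∂f₂/∂x₂ = -8·x₁·x₂.
At (5/2, 1/2) this is -10.0000.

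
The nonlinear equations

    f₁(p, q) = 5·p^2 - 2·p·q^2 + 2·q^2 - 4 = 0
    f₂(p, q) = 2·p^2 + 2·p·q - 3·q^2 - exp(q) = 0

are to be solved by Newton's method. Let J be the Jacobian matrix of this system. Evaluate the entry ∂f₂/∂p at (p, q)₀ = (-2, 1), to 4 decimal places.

-6.0000

∂f₂/∂p = 4·p + 2·q.
At (-2, 1) this is -6.0000.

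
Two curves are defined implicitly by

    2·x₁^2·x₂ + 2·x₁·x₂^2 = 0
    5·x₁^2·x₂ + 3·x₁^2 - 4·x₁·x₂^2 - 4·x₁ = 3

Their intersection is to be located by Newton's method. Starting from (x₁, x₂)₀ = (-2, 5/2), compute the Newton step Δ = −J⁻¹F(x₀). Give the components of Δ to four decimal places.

At (-2, 5/2): F = (-5.0000, 117.0000).
Jacobian J = [[4·x₁·x₂ + 2·x₂^2, 2·x₁^2 + 4·x₁·x₂], [10·x₁·x₂ + 6·x₁ - 4·x₂^2 - 4, 5·x₁^2 - 8·x₁·x₂]].
At the point, J = [[-7.5000, -12.0000], [-91.0000, 60.0000]] (det J = -1542.0000).
Solving J·Δ = −F gives Δ = (0.7160, -0.8641).

(0.7160, -0.8641)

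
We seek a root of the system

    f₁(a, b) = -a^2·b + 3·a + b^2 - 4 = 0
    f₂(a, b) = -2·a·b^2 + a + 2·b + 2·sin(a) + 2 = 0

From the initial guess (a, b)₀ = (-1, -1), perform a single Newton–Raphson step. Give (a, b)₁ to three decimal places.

(3.522, -1.159)

At (-1, -1): F = (-5.000, -0.68294).
Jacobian J = [[-2·a·b + 3, -a^2 + 2·b], [-2·b^2 + 2·cos(a) + 1, -4·a·b + 2]].
At the point, J = [[1.000, -3.000], [0.08060, -2.000]] (det J = -1.75819).
Solving J·Δ = −F gives Δ = (4.522, -0.159).
Then the next iterate is (a, b)₁ = (3.522, -1.159).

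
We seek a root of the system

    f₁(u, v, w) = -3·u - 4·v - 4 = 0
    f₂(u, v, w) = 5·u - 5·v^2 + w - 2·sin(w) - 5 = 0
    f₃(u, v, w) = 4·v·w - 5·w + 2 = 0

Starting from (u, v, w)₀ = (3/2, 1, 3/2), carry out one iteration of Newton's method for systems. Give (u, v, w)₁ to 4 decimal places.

(0.0426, -1.0320, -10.1918)

At (3/2, 1, 3/2): F = (-12.5000, -2.994990, 0.5000).
Jacobian J = [[-3, -4, 0], [5, -10·v, -2·cos(w) + 1], [0, 4·w, 4·v - 5]].
At the point, J = [[-3.0000, -4.0000, 0.0000], [5.0000, -10.0000, 0.858526], [0.0000, 6.0000, -1.0000]] (det J = -34.546539).
Solving J·Δ = −F gives Δ = (-1.4574, -2.0320, -11.6918).
Then the next iterate is (u, v, w)₁ = (0.0426, -1.0320, -10.1918).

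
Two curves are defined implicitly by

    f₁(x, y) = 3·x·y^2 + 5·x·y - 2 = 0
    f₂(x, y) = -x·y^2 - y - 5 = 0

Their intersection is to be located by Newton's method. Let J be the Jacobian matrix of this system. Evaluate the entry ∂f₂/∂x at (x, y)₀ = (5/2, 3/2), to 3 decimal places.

∂f₂/∂x = -y^2.
At (5/2, 3/2) this is -2.250.

-2.250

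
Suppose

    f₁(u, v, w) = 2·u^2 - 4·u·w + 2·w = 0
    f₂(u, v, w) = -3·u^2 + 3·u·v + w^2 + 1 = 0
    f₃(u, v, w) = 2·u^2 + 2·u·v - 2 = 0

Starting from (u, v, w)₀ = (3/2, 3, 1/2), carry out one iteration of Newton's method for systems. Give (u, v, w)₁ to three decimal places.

(0.993, 1.196, 0.618)

At (3/2, 3, 1/2): F = (2.500, 8.000, 11.500).
Jacobian J = [[4·u - 4·w, 0, -4·u + 2], [-6·u + 3·v, 3·u, 2·w], [4·u + 2·v, 2·u, 0]].
At the point, J = [[4.000, 0.000, -4.000], [0.000, 4.500, 1.000], [12.000, 3.000, 0.000]] (det J = 204.000).
Solving J·Δ = −F gives Δ = (-0.507, -1.804, 0.118).
Then the next iterate is (u, v, w)₁ = (0.993, 1.196, 0.618).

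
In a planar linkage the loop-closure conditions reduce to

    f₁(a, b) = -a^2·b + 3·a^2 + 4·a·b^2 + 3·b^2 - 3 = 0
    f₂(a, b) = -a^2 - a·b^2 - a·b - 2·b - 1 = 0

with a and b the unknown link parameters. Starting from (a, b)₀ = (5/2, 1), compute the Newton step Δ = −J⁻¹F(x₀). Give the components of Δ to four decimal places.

(-12.8929, 8.0000)

At (5/2, 1): F = (22.5000, -14.2500).
Jacobian J = [[-2·a·b + 6·a + 4·b^2, -a^2 + 8·a·b + 6·b], [-2·a - b^2 - b, -2·a·b - a - 2]].
At the point, J = [[14.0000, 19.7500], [-7.0000, -9.5000]] (det J = 5.2500).
Solving J·Δ = −F gives Δ = (-12.8929, 8.0000).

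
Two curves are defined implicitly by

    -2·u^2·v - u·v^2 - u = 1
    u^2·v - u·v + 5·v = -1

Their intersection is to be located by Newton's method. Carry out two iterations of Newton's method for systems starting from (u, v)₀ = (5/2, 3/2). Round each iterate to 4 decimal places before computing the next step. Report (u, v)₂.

(3.8155, 0.0437)

At (5/2, 3/2): F = (-27.8750, 14.1250).
Jacobian J = [[-4·u·v - v^2 - 1, -2·u^2 - 2·u·v], [2·u·v - v, u^2 - u + 5]].
At the point, J = [[-18.2500, -20.0000], [6.0000, 8.7500]] (det J = -39.6875).
Solving J·Δ = −F gives Δ = (0.9724, -2.2811).
Then the next iterate is (u, v)₁ = (3.4724, -0.7811).
Round to (3.4724, -0.7811) and repeat: F = (12.245352, -9.611370), J = [[9.239049, -18.690540], [-4.643483, 13.585162]].
Δ = (0.3431, 0.8248), so (u, v)₂ = (3.8155, 0.0437).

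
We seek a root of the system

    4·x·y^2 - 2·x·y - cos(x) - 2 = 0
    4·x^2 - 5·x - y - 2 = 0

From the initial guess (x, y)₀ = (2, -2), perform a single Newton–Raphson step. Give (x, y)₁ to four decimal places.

(1.5266, -1.2079)

At (2, -2): F = (38.416147, 6.0000).
Jacobian J = [[4·y^2 - 2·y + sin(x), 8·x·y - 2·x], [8·x - 5, -1]].
At the point, J = [[20.909297, -36.0000], [11.0000, -1.0000]] (det J = 375.090703).
Solving J·Δ = −F gives Δ = (-0.4734, 0.7921).
Then the next iterate is (x, y)₁ = (1.5266, -1.2079).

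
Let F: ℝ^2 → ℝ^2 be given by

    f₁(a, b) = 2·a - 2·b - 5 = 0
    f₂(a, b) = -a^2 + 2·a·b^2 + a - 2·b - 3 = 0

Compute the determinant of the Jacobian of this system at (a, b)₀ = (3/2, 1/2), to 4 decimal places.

-1.0000

J = [[2, -2], [-2·a + 2·b^2 + 1, 4·a·b - 2]].
At the point, J = [[2.0000, -2.0000], [-1.5000, 1.0000]].
det J = -1.0000.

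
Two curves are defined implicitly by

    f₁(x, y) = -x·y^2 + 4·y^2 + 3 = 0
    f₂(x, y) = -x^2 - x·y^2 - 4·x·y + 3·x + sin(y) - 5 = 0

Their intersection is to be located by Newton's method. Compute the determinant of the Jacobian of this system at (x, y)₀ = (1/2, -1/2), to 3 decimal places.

J = [[-y^2, -2·x·y + 8·y], [-2·x - y^2 - 4·y + 3, -2·x·y - 4·x + cos(y)]].
At the point, J = [[-0.250, -3.500], [3.750, -0.62242]].
det J = 13.281.

13.281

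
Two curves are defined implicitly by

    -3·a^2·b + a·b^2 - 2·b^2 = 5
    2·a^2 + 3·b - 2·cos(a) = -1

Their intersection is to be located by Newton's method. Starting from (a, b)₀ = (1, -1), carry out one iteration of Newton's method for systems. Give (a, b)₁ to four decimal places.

(1.3778, -1.3555)

At (1, -1): F = (-3.0000, -1.080605).
Jacobian J = [[-6·a·b + b^2, -3·a^2 + 2·a·b - 4·b], [4·a + 2·sin(a), 3]].
At the point, J = [[7.0000, -1.0000], [5.682942, 3.0000]] (det J = 26.682942).
Solving J·Δ = −F gives Δ = (0.3778, -0.3555).
Then the next iterate is (a, b)₁ = (1.3778, -1.3555).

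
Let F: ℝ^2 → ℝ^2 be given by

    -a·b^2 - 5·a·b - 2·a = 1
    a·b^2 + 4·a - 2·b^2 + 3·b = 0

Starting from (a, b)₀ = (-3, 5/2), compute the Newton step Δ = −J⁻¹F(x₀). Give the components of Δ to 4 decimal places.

(1.8456, -0.7651)

At (-3, 5/2): F = (61.2500, -35.7500).
Jacobian J = [[-b^2 - 5·b - 2, -2·a·b - 5·a], [b^2 + 4, 2·a·b - 4·b + 3]].
At the point, J = [[-20.7500, 30.0000], [10.2500, -22.0000]] (det J = 149.0000).
Solving J·Δ = −F gives Δ = (1.8456, -0.7651).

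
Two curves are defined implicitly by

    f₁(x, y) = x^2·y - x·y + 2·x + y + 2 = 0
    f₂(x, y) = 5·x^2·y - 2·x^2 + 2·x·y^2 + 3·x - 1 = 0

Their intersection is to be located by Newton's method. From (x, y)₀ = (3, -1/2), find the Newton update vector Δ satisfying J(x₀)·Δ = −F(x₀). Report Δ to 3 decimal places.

At (3, -1/2): F = (4.500, -31.000).
Jacobian J = [[2·x·y - y + 2, x^2 - x + 1], [10·x·y - 4·x + 2·y^2 + 3, 5·x^2 + 4·x·y]].
At the point, J = [[-0.500, 7.000], [-23.500, 39.000]] (det J = 145.000).
Solving J·Δ = −F gives Δ = (-2.707, -0.836).

(-2.707, -0.836)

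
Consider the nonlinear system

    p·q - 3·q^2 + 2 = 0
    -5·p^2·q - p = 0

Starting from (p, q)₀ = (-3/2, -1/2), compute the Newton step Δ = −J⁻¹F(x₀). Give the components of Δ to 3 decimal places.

(1.806, -0.731)

At (-3/2, -1/2): F = (2.000, 7.125).
Jacobian J = [[q, p - 6·q], [-10·p·q - 1, -5·p^2]].
At the point, J = [[-0.500, 1.500], [-8.500, -11.250]] (det J = 18.375).
Solving J·Δ = −F gives Δ = (1.806, -0.731).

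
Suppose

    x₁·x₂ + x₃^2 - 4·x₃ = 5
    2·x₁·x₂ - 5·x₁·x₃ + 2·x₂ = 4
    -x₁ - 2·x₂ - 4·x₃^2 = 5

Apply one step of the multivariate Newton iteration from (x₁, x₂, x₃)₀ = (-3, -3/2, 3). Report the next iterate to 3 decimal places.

At (-3, -3/2, 3): F = (-3.500, 47.000, -35.000).
Jacobian J = [[x₂, x₁, 2·x₃ - 4], [2·x₂ - 5·x₃, 2·x₁ + 2, -5·x₁], [-1, -2, -8·x₃]].
At the point, J = [[-1.500, -3.000, 2.000], [-18.000, -4.000, 15.000], [-1.000, -2.000, -24.000]] (det J = 1216.000).
Solving J·Δ = −F gives Δ = (2.235, -3.144, -1.289).
Then the next iterate is (x₁, x₂, x₃)₁ = (-0.765, -4.644, 1.711).

(-0.765, -4.644, 1.711)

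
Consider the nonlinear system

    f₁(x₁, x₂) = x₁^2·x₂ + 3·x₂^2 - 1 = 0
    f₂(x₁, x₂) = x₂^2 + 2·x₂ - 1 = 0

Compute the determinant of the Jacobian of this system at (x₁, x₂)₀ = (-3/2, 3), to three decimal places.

-72.000

J = [[2·x₁·x₂, x₁^2 + 6·x₂], [0, 2·x₂ + 2]].
At the point, J = [[-9.000, 20.250], [0.000, 8.000]].
det J = -72.000.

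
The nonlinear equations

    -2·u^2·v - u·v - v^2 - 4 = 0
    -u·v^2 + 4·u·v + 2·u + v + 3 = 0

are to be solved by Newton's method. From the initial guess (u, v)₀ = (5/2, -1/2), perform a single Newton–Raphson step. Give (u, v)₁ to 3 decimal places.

(1.509, -0.657)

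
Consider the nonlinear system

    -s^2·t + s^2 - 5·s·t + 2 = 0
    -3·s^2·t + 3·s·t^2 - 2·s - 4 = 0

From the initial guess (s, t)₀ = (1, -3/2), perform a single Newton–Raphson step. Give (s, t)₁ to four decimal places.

At (1, -3/2): F = (12.0000, 5.2500).
Jacobian J = [[-2·s·t + 2·s - 5·t, -s^2 - 5·s], [-6·s·t + 3·t^2 - 2, -3·s^2 + 6·s·t]].
At the point, J = [[12.5000, -6.0000], [13.7500, -12.0000]] (det J = -67.5000).
Solving J·Δ = −F gives Δ = (-1.6667, -1.4722).
Then the next iterate is (s, t)₁ = (-0.6667, -2.9722).

(-0.6667, -2.9722)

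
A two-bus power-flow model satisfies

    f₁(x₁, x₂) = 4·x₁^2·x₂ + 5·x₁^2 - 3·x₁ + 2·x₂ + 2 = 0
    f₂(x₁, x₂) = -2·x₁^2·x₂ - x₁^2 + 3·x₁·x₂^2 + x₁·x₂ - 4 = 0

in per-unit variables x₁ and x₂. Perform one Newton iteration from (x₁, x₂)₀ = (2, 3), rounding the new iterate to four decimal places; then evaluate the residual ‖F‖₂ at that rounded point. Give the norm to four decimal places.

22.2519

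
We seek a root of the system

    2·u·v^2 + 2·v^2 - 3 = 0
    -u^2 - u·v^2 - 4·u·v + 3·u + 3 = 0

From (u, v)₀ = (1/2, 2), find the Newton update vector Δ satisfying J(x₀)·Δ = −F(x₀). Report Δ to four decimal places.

At (1/2, 2): F = (9.0000, -1.7500).
Jacobian J = [[2·v^2, 4·u·v + 4·v], [-2·u - v^2 - 4·v + 3, -2·u·v - 4·u]].
At the point, J = [[8.0000, 12.0000], [-10.0000, -4.0000]] (det J = 88.0000).
Solving J·Δ = −F gives Δ = (0.1705, -0.8636).

(0.1705, -0.8636)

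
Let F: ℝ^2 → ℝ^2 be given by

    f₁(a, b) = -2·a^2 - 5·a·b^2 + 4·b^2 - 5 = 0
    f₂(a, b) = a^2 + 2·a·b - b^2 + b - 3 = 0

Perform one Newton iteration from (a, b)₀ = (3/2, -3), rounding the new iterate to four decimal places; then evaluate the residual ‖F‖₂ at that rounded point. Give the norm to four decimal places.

13.4232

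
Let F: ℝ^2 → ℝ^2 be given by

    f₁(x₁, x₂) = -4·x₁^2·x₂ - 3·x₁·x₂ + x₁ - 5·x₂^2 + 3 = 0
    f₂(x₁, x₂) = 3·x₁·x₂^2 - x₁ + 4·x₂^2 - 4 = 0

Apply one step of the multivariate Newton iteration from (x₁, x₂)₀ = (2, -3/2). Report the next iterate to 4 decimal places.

At (2, -3/2): F = (26.7500, 16.5000).
Jacobian J = [[-8·x₁·x₂ - 3·x₂ + 1, -4·x₁^2 - 3·x₁ - 10·x₂], [3·x₂^2 - 1, 6·x₁·x₂ + 8·x₂]].
At the point, J = [[29.5000, -7.0000], [5.7500, -30.0000]] (det J = -844.7500).
Solving J·Δ = −F gives Δ = (-0.8133, 0.3941).
Then the next iterate is (x₁, x₂)₁ = (1.1867, -1.1059).

(1.1867, -1.1059)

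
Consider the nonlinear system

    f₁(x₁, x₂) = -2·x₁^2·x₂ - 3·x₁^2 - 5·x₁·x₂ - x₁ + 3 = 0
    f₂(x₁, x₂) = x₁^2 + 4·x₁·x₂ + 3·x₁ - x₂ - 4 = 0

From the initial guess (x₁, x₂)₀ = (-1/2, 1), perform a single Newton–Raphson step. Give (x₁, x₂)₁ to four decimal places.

(-0.2500, -1.2500)

At (-1/2, 1): F = (4.7500, -8.2500).
Jacobian J = [[-4·x₁·x₂ - 6·x₁ - 5·x₂ - 1, -2·x₁^2 - 5·x₁], [2·x₁ + 4·x₂ + 3, 4·x₁ - 1]].
At the point, J = [[-1.0000, 2.0000], [6.0000, -3.0000]] (det J = -9.0000).
Solving J·Δ = −F gives Δ = (0.2500, -2.2500).
Then the next iterate is (x₁, x₂)₁ = (-0.2500, -1.2500).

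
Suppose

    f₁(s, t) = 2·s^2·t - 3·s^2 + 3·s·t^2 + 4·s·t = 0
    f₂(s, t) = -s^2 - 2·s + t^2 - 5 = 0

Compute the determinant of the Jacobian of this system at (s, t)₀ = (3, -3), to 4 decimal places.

J = [[4·s·t - 6·s + 3·t^2 + 4·t, 2·s^2 + 6·s·t + 4·s], [-2·s - 2, 2·t]].
At the point, J = [[-39.0000, -24.0000], [-8.0000, -6.0000]].
det J = 42.0000.

42.0000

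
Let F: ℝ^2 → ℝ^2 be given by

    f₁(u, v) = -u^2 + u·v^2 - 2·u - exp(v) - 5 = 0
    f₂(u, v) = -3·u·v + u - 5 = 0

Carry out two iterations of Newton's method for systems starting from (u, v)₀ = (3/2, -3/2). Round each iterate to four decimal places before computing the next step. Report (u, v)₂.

(0.3135, -5.4543)

At (3/2, -3/2): F = (-7.098130, 3.2500).
Jacobian J = [[-2·u + v^2 - 2, 2·u·v - exp(v)], [-3·v + 1, -3·u]].
At the point, J = [[-2.7500, -4.723130], [5.5000, -4.5000]] (det J = 38.352216).
Solving J·Δ = −F gives Δ = (-1.2331, -0.7849).
Then the next iterate is (u, v)₁ = (0.2669, -2.2849).
Round to (0.2669, -2.2849) and repeat: F = (-4.313397, -2.903581), J = [[2.686968, -1.321464], [7.8547, -0.8007]].
Δ = (0.0466, -3.1694), so (u, v)₂ = (0.3135, -5.4543).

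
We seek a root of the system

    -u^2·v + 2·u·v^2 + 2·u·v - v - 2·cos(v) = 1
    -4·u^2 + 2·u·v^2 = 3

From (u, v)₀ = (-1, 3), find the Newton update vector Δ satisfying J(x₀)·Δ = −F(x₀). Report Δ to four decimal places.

(0.9187, -0.0929)

At (-1, 3): F = (-29.020015, -25.0000).
Jacobian J = [[-2·u·v + 2·v^2 + 2·v, -u^2 + 4·u·v + 2·u + 2·sin(v) - 1], [-8·u + 2·v^2, 4·u·v]].
At the point, J = [[30.0000, -15.717760], [26.0000, -12.0000]] (det J = 48.661760).
Solving J·Δ = −F gives Δ = (0.9187, -0.0929).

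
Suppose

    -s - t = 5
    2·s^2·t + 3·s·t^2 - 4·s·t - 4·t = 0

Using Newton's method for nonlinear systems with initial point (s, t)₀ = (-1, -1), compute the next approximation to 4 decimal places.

(8.6667, -13.6667)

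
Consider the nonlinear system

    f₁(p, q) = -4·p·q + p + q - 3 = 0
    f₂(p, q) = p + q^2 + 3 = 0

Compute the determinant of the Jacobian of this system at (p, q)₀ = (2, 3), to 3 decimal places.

-59.000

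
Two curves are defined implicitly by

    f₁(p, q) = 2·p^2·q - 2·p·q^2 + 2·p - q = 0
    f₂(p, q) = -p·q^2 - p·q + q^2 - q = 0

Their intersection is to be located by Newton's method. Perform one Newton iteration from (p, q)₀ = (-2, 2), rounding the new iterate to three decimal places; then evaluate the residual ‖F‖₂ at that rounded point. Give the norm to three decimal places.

At (-2, 2): F = (26.000, 14.000).
Jacobian J = [[4·p·q - 2·q^2 + 2, 2·p^2 - 4·p·q - 1], [-q^2 - q, -2·p·q - p + 2·q - 1]].
At the point, J = [[-22.000, 23.000], [-6.000, 13.000]] (det J = -148.000).
Solving J·Δ = −F gives Δ = (0.108, -1.027).
Then the next iterate is (p, q)₁ = (-1.892, 0.973).
Re-evaluating at (-1.892, 0.973): F = (5.79145, 3.60586), so ‖F‖₂ = 6.822.

6.822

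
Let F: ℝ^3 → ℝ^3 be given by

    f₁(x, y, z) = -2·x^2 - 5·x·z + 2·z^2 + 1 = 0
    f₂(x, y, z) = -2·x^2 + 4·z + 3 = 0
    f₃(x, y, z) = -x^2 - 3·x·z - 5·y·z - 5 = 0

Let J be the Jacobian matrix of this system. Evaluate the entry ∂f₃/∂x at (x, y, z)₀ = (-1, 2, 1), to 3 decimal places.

-1.000

∂f₃/∂x = -2·x - 3·z.
At (-1, 2, 1) this is -1.000.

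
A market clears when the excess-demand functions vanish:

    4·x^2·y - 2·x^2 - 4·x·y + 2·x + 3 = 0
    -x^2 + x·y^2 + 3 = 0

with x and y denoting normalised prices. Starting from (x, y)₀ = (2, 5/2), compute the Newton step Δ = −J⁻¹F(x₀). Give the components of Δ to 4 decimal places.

At (2, 5/2): F = (19.0000, 11.5000).
Jacobian J = [[8·x·y - 4·x - 4·y + 2, 4·x^2 - 4·x], [-2·x + y^2, 2·x·y]].
At the point, J = [[24.0000, 8.0000], [2.2500, 10.0000]] (det J = 222.0000).
Solving J·Δ = −F gives Δ = (-0.4414, -1.0507).

(-0.4414, -1.0507)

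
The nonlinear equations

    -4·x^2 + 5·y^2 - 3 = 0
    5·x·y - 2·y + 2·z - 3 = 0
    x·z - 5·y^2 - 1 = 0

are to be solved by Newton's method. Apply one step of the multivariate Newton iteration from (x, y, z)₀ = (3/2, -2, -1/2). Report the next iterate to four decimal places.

(-0.1436, -0.6139, -5.0297)

At (3/2, -2, -1/2): F = (8.0000, -15.0000, -21.7500).
Jacobian J = [[-8·x, 10·y, 0], [5·y, 5·x - 2, 2], [z, -10·y, x]].
At the point, J = [[-12.0000, -20.0000, 0.0000], [-10.0000, 5.5000, 2.0000], [-0.5000, 20.0000, 1.5000]] (det J = 101.0000).
Solving J·Δ = −F gives Δ = (-1.6436, 1.3861, -4.5297).
Then the next iterate is (x, y, z)₁ = (-0.1436, -0.6139, -5.0297).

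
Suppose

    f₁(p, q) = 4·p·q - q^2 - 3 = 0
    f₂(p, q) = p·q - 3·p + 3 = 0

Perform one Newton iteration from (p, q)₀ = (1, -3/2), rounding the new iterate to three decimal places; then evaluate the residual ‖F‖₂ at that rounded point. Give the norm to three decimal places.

2.475

At (1, -3/2): F = (-11.250, -1.500).
Jacobian J = [[4·q, 4·p - 2·q], [q - 3, p]].
At the point, J = [[-6.000, 7.000], [-4.500, 1.000]] (det J = 25.500).
Solving J·Δ = −F gives Δ = (0.029, 1.632).
Then the next iterate is (p, q)₁ = (1.029, 0.132).
Re-evaluating at (1.029, 0.132): F = (-2.47411, 0.04883), so ‖F‖₂ = 2.475.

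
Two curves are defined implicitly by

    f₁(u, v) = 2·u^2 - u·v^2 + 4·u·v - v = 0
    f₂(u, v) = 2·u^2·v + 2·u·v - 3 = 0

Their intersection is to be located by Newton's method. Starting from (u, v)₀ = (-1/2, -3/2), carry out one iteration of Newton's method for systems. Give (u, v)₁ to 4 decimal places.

At (-1/2, -3/2): F = (6.1250, -2.2500).
Jacobian J = [[4·u - v^2 + 4·v, -2·u·v + 4·u - 1], [4·u·v + 2·v, 2·u^2 + 2·u]].
At the point, J = [[-10.2500, -4.5000], [0.0000, -0.5000]] (det J = 5.1250).
Solving J·Δ = −F gives Δ = (2.5732, -4.5000).
Then the next iterate is (u, v)₁ = (2.0732, -6.0000).

(2.0732, -6.0000)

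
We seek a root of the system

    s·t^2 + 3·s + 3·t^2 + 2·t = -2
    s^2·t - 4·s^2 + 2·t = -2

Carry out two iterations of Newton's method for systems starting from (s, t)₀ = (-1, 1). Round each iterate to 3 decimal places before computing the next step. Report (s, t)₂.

(-0.790, 0.193)

At (-1, 1): F = (3.000, 1.000).
Jacobian J = [[t^2 + 3, 2·s·t + 6·t + 2], [2·s·t - 8·s, s^2 + 2]].
At the point, J = [[4.000, 6.000], [6.000, 3.000]] (det J = -24.000).
Solving J·Δ = −F gives Δ = (0.125, -0.583).
Then the next iterate is (s, t)₁ = (-0.875, 0.417).
Round to (-0.875, 0.417) and repeat: F = (0.57851, 0.09077), J = [[3.17389, 3.77225], [6.27025, 2.76562]].
Δ = (0.085, -0.224), so (s, t)₂ = (-0.790, 0.193).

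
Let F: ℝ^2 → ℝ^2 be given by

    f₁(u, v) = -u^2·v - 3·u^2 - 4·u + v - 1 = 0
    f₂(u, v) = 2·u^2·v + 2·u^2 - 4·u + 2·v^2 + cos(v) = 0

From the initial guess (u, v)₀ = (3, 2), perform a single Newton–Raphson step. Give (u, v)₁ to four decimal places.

(1.3111, 2.1778)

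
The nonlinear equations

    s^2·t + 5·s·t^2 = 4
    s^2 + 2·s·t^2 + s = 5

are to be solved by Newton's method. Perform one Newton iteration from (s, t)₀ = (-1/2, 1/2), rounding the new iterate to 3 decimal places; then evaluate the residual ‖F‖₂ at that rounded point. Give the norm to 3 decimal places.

5661.752

At (-1/2, 1/2): F = (-4.500, -5.500).
Jacobian J = [[2·s·t + 5·t^2, s^2 + 10·s·t], [2·s + 2·t^2 + 1, 4·s·t]].
At the point, J = [[0.750, -2.250], [0.500, -1.000]] (det J = 0.375).
Solving J·Δ = −F gives Δ = (21.000, 5.000).
Then the next iterate is (s, t)₁ = (20.500, 5.500).
Re-evaluating at (20.500, 5.500): F = (5408.000, 1676.000), so ‖F‖₂ = 5661.752.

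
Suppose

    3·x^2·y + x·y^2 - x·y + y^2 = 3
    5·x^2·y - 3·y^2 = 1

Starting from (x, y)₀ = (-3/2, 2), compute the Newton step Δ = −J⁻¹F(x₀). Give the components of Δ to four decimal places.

(0.3409, -0.9674)

At (-3/2, 2): F = (11.5000, 9.5000).
Jacobian J = [[6·x·y + y^2 - y, 3·x^2 + 2·x·y - x + 2·y], [10·x·y, 5·x^2 - 6·y]].
At the point, J = [[-16.0000, 6.2500], [-30.0000, -0.7500]] (det J = 199.5000).
Solving J·Δ = −F gives Δ = (0.3409, -0.9674).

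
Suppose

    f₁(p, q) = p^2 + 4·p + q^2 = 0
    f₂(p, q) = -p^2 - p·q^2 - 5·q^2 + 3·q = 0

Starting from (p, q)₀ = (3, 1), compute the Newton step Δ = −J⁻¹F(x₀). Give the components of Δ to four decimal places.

(-2.2241, 0.1207)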